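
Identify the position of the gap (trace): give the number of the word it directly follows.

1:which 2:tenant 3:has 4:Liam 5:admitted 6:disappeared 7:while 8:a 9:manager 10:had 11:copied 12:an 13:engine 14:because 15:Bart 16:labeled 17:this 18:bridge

The displaced element is "which tenant" (word 2).
It is linked across 1 clause boundary (Ø).
It functions as the subject of "disappeared", so the gap sits immediately after word 5 ("admitted").
Base order: Liam has admitted that which tenant disappeared while a manager had copied an engine because Bart labeled this bridge.

5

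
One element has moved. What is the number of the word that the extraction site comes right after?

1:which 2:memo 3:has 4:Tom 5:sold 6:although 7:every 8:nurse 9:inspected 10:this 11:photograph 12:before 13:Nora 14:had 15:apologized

The displaced element is "which memo" (word 2).
It functions as the direct object of "sold", so the gap sits immediately after word 5 ("sold").
Base order: Tom has sold which memo although every nurse inspected this photograph before Nora had apologized.

5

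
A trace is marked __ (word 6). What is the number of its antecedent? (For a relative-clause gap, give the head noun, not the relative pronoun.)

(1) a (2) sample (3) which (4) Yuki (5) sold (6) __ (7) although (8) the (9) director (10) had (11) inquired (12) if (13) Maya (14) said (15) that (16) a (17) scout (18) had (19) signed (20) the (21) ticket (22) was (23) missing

The gap at 6 is the object of "sold", inside a relative clause.
The relative pronoun is "which" (word 3); it is bound by the head noun immediately before it.
Its filler is the head noun "sample", at word 2.

2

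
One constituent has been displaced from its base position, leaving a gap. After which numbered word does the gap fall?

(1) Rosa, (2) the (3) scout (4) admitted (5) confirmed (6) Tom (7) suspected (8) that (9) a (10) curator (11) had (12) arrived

The displaced element is "Rosa" (word 1).
It is linked across 1 clause boundary (Ø).
It functions as the subject of "confirmed", so the gap sits immediately after word 4 ("admitted").
Base order: The scout admitted that Rosa confirmed Tom suspected that a curator had arrived.

4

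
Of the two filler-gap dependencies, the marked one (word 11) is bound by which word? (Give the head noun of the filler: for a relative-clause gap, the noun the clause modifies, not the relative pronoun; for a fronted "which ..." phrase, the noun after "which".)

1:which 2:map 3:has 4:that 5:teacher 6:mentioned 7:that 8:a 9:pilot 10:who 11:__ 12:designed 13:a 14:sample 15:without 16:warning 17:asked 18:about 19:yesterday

The marked gap is inside the relative clause, the subject of "designed".
Its filler is the head noun "pilot" (via "who"), at word 9.
(The other dependency links word 2 to a gap after word 18.)

9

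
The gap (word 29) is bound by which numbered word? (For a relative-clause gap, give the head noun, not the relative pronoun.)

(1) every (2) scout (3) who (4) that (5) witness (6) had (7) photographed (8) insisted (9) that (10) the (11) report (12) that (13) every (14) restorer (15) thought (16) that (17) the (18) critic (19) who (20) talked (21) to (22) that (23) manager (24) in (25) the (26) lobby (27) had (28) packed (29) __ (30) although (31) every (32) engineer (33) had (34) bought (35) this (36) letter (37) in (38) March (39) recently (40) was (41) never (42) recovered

11

The gap at 29 is the object of "packed", inside a relative clause.
The relative pronoun is "that" (word 12); it is bound by the head noun immediately before it.
Its filler is the head noun "report", at word 11.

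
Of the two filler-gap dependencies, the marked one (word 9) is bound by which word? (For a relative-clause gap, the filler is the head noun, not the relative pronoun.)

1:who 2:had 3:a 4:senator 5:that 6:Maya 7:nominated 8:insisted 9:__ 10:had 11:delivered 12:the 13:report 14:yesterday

The marked gap is the subject of "delivered".
Its filler is the fronted wh-phrase "who", at word 1.
(The other dependency links word 4 to a gap after word 7.)

1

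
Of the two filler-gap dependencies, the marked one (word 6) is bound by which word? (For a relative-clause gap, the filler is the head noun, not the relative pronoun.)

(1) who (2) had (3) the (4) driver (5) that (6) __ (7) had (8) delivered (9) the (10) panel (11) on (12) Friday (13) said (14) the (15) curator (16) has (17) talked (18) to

4

The marked gap is inside the relative clause, the subject of "delivered".
Its filler is the head noun "driver" (via "that"), at word 4.
(The other dependency links word 1 to a gap after word 18.)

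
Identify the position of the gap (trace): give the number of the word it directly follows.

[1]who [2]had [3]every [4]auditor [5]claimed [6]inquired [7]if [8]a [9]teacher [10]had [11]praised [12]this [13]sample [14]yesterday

The displaced element is "who" (word 1).
It is linked across 1 clause boundary (Ø).
It functions as the subject of "inquired", so the gap sits immediately after word 5 ("claimed").
Base order: Every auditor had claimed that who inquired if a teacher had praised this sample yesterday.

5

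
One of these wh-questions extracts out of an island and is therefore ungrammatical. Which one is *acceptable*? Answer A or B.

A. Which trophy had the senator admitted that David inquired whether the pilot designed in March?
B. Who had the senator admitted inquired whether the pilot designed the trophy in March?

In A, the wh-phrase is extracted from inside a wh-island (introduced by "whether"), which blocks movement.
In B, the extraction path crosses only that-complement boundaries, which are transparent.
So B is grammatical.

B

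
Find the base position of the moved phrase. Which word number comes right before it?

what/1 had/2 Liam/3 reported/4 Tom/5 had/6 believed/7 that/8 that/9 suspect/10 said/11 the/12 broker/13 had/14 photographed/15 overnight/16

15

The displaced element is "what" (word 1).
It is linked across 3 clause boundaries (Ø → that → Ø).
It functions as the direct object of "photographed", so the gap sits immediately after word 15 ("photographed").
Base order: Liam had reported Tom had believed that that suspect said the broker had photographed what overnight.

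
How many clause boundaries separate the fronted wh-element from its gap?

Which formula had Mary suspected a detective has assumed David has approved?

2

"which formula" is extracted from the object of "approved".
Boundaries crossed, outermost first: [Ø], [Ø] — 2 in total.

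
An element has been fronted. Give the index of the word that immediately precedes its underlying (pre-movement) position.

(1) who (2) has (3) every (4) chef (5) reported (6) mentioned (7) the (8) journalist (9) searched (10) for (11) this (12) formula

The displaced element is "who" (word 1).
It is linked across 1 clause boundary (Ø).
It functions as the subject of "mentioned", so the gap sits immediately after word 5 ("reported").
Base order: Every chef has reported that who mentioned the journalist searched for this formula.

5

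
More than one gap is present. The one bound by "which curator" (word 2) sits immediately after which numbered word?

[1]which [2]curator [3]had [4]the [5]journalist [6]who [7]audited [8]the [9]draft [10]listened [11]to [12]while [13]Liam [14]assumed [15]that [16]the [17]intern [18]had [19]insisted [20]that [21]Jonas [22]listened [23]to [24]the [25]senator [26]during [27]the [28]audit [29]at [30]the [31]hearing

11

The displaced element is "which curator" (word 2).
It functions as the object of the preposition "to" of "listened", so the gap sits immediately after word 11 ("to").
Base order: The journalist who audited the draft had listened to which curator while Liam assumed that the intern had insisted that Jonas listened to the senator during the audit at the hearing.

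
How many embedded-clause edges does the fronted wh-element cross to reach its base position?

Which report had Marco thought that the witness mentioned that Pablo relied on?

2

"which report" is extracted from the PP object of "relied".
Boundaries crossed, outermost first: [that], [that] — 2 in total.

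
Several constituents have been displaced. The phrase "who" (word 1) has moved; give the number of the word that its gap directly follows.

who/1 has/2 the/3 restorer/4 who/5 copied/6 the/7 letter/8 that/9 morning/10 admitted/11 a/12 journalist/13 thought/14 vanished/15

The displaced element is "who" (word 1).
It is linked across 2 clause boundaries (Ø → Ø).
It functions as the subject of "vanished", so the gap sits immediately after word 14 ("thought").
Base order: The restorer who copied the letter that morning has admitted a journalist thought who vanished.

14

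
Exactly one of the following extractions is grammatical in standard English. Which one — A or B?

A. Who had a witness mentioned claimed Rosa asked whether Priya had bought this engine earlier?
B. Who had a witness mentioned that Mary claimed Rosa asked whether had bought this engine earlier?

In B, the wh-phrase is extracted from inside a wh-island (introduced by "whether"), which blocks movement.
In A, the extraction path crosses only that-complement boundaries, which are transparent.
So A is grammatical.

A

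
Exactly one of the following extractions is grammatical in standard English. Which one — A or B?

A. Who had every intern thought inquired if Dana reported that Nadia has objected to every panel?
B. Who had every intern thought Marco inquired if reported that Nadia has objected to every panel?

In B, the wh-phrase is extracted from inside a wh-island (introduced by "if"), which blocks movement.
In A, the extraction path crosses only that-complement boundaries, which are transparent.
So A is grammatical.

A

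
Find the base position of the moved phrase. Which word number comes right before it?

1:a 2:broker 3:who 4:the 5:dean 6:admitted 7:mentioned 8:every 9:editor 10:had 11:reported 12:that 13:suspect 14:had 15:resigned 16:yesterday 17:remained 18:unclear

6

The displaced element is "a broker" (word 2).
It is linked across 1 clause boundary (Ø).
It functions as the subject of "mentioned", so the gap sits immediately after word 6 ("admitted").
Base order: The dean admitted a broker mentioned every editor had reported that suspect had resigned yesterday.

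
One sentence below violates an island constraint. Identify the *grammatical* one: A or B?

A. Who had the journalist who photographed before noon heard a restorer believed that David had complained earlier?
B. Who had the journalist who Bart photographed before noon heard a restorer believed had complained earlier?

In A, the wh-phrase is extracted from inside a complex-NP island (relative clause) (introduced by "who"), which blocks movement.
In B, the extraction path crosses only that-complement boundaries, which are transparent.
So B is grammatical.

B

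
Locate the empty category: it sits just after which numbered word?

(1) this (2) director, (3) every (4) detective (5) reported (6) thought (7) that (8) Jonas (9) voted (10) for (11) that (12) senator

The displaced element is "this director" (word 2).
It is linked across 1 clause boundary (Ø).
It functions as the subject of "thought", so the gap sits immediately after word 5 ("reported").
Base order: Every detective reported that this director thought that Jonas voted for that senator.

5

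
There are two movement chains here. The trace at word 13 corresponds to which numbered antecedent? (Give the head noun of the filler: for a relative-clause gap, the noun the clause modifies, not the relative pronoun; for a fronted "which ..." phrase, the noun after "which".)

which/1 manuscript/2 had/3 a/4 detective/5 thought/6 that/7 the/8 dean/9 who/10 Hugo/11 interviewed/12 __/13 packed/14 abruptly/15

The marked gap is inside the relative clause, the direct object of "interviewed".
Its filler is the head noun "dean" (via "who"), at word 9.
(The other dependency links word 2 to a gap after word 14.)

9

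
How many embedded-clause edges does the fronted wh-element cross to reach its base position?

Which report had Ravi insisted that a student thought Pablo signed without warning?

2

"which report" is extracted from the object of "signed".
Boundaries crossed, outermost first: [that], [Ø] — 2 in total.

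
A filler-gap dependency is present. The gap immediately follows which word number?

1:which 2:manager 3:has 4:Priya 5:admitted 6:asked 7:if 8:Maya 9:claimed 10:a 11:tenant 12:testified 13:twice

The displaced element is "which manager" (word 2).
It is linked across 1 clause boundary (Ø).
It functions as the subject of "asked", so the gap sits immediately after word 5 ("admitted").
Base order: Priya has admitted which manager asked if Maya claimed a tenant testified twice.

5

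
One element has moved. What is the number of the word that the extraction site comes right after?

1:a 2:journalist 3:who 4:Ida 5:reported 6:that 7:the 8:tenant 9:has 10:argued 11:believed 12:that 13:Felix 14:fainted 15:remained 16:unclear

10

The displaced element is "a journalist" (word 2).
It is linked across 2 clause boundaries (that → Ø).
It functions as the subject of "believed", so the gap sits immediately after word 10 ("argued").
Base order: Ida reported that the tenant has argued that a journalist believed that Felix fainted.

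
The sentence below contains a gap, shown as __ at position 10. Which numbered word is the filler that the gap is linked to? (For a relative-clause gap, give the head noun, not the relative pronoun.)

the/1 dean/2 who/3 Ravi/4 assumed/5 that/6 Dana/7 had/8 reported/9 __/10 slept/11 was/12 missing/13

The gap at 10 is the subject of "slept", inside a relative clause.
The relative pronoun is "who" (word 3); it is bound by the head noun immediately before it.
Its filler is the head noun "dean", at word 2.

2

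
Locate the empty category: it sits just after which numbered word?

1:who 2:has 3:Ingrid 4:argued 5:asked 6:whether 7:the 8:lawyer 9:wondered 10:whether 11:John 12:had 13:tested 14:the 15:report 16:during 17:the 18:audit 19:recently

The displaced element is "who" (word 1).
It is linked across 1 clause boundary (Ø).
It functions as the subject of "asked", so the gap sits immediately after word 4 ("argued").
Base order: Ingrid has argued that who asked whether the lawyer wondered whether John had tested the report during the audit recently.

4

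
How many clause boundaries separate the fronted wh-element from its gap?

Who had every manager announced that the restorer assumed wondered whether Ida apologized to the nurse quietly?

2

"who" is extracted from the subject of "wondered".
Boundaries crossed, outermost first: [that], [Ø] — 2 in total.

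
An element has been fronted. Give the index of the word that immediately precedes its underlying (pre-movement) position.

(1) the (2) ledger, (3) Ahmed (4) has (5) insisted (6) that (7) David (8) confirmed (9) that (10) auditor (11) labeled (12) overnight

The displaced element is "the ledger" (word 2).
It is linked across 2 clause boundaries (that → Ø).
It functions as the direct object of "labeled", so the gap sits immediately after word 11 ("labeled").
Base order: Ahmed has insisted that David confirmed that auditor labeled the ledger overnight.

11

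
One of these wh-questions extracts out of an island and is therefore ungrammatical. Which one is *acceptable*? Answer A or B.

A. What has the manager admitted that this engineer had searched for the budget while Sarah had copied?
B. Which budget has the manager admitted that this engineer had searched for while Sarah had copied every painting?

B

In A, the wh-phrase is extracted from inside an adjunct island (introduced by "while"), which blocks movement.
In B, the extraction path crosses only that-complement boundaries, which are transparent.
So B is grammatical.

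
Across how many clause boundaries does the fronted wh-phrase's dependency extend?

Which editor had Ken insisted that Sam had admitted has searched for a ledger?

"which editor" is extracted from the subject of "searched".
Boundaries crossed, outermost first: [that], [Ø] — 2 in total.

2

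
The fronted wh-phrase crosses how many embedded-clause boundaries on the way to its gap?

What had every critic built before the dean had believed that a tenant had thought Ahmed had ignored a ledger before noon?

"what" originates inside the matrix clause — no clause boundary is crossed.

0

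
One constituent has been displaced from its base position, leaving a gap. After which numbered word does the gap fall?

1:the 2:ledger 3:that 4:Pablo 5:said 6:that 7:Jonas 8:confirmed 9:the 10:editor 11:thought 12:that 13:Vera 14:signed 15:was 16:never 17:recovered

The displaced element is "the ledger" (word 2).
It is linked across 3 clause boundaries (that → Ø → that).
It functions as the direct object of "signed", so the gap sits immediately after word 14 ("signed").
Base order: Pablo said that Jonas confirmed the editor thought that Vera signed the ledger.

14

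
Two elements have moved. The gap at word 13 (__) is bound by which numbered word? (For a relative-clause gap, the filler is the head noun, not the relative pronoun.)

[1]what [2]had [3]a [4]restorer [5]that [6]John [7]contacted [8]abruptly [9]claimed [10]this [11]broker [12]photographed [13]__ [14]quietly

The marked gap is the direct object of "photographed".
Its filler is the fronted wh-phrase "what", at word 1.
(The other dependency links word 4 to a gap after word 7.)

1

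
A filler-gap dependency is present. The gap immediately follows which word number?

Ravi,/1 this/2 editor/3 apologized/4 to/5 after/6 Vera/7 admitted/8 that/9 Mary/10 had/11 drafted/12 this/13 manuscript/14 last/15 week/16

The displaced element is "Ravi" (word 1).
It functions as the object of the preposition "to" of "apologized", so the gap sits immediately after word 5 ("to").
Base order: This editor apologized to Ravi after Vera admitted that Mary had drafted this manuscript last week.

5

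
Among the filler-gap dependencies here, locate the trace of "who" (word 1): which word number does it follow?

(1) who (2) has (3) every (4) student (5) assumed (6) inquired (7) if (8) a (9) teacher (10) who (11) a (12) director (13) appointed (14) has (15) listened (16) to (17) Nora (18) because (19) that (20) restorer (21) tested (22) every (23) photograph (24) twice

5

The displaced element is "who" (word 1).
It is linked across 1 clause boundary (Ø).
It functions as the subject of "inquired", so the gap sits immediately after word 5 ("assumed").
Base order: Every student has assumed who inquired if a teacher who a director appointed has listened to Nora because that restorer tested every photograph twice.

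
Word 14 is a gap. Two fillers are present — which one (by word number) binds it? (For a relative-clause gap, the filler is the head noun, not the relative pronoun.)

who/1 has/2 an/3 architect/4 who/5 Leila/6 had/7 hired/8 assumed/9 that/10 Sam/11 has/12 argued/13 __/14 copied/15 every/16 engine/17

1

The marked gap is the subject of "copied".
Its filler is the fronted wh-phrase "who", at word 1.
(The other dependency links word 4 to a gap after word 8.)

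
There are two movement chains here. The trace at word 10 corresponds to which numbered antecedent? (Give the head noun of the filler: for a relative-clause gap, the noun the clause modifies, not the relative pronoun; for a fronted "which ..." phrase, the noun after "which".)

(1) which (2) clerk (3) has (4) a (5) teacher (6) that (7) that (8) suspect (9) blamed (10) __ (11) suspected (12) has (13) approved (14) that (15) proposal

The marked gap is inside the relative clause, the direct object of "blamed".
Its filler is the head noun "teacher" (via "that"), at word 5.
(The other dependency links word 2 to a gap after word 11.)

5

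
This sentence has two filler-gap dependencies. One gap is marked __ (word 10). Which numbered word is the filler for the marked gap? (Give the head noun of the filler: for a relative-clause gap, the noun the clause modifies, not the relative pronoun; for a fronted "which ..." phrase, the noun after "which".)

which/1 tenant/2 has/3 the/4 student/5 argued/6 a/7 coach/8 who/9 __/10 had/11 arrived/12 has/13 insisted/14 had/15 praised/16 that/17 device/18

The marked gap is inside the relative clause, the subject of "arrived".
Its filler is the head noun "coach" (via "who"), at word 8.
(The other dependency links word 2 to a gap after word 14.)

8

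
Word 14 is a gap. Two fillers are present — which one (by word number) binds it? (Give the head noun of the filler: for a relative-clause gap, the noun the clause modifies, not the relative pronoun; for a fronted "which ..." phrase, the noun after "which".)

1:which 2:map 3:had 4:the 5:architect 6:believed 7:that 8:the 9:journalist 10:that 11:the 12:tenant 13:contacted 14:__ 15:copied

9

The marked gap is inside the relative clause, the direct object of "contacted".
Its filler is the head noun "journalist" (via "that"), at word 9.
(The other dependency links word 2 to a gap after word 15.)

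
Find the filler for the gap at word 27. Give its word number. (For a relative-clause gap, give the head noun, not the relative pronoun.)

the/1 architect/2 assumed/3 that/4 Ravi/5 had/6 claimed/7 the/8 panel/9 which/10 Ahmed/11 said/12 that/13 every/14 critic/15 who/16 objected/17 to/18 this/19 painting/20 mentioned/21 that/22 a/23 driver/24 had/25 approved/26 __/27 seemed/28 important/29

The gap at 27 is the object of "approved", inside a relative clause.
The relative pronoun is "which" (word 10); it is bound by the head noun immediately before it.
Its filler is the head noun "panel", at word 9.

9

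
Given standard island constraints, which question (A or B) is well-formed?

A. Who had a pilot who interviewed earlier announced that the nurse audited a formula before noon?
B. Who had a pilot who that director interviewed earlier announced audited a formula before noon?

B

In A, the wh-phrase is extracted from inside a complex-NP island (relative clause) (introduced by "who"), which blocks movement.
In B, the extraction path crosses only that-complement boundaries, which are transparent.
So B is grammatical.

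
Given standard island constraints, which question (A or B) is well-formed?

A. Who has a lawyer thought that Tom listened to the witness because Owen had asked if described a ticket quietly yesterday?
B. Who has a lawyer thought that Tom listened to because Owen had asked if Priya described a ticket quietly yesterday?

B

In A, the wh-phrase is extracted from inside an adjunct island (introduced by "because"), which blocks movement.
In B, the extraction path crosses only that-complement boundaries, which are transparent.
So B is grammatical.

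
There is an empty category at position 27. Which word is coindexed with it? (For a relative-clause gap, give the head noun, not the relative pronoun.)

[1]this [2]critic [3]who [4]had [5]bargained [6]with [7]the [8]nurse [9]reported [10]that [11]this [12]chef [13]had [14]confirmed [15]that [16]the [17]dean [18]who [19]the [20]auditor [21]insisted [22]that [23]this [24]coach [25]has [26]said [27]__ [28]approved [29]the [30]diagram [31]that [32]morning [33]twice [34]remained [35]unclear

The gap at 27 is the subject of "approved", inside a relative clause.
The relative pronoun is "who" (word 18); it is bound by the head noun immediately before it.
Its filler is the head noun "dean", at word 17.

17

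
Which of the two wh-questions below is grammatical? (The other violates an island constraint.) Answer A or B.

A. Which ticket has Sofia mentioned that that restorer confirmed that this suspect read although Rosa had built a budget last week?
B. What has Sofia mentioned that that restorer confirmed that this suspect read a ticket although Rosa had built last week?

In B, the wh-phrase is extracted from inside an adjunct island (introduced by "although"), which blocks movement.
In A, the extraction path crosses only that-complement boundaries, which are transparent.
So A is grammatical.

A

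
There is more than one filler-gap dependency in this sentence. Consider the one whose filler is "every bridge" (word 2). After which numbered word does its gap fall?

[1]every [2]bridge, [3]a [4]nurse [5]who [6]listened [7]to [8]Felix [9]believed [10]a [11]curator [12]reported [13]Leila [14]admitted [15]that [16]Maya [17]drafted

17

The displaced element is "every bridge" (word 2).
It is linked across 3 clause boundaries (Ø → Ø → that).
It functions as the direct object of "drafted", so the gap sits immediately after word 17 ("drafted").
Base order: A nurse who listened to Felix believed a curator reported Leila admitted that Maya drafted every bridge.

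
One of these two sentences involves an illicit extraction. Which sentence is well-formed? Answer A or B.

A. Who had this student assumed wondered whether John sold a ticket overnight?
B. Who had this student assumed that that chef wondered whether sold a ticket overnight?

In B, the wh-phrase is extracted from inside a wh-island (introduced by "whether"), which blocks movement.
In A, the extraction path crosses only that-complement boundaries, which are transparent.
So A is grammatical.

A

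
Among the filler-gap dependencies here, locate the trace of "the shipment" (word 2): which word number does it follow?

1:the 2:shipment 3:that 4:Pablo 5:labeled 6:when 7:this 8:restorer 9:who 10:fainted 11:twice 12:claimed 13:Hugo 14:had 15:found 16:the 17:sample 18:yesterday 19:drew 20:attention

5

The displaced element is "the shipment" (word 2).
It functions as the direct object of "labeled", so the gap sits immediately after word 5 ("labeled").
Base order: Pablo labeled the shipment when this restorer who fainted twice claimed Hugo had found the sample yesterday.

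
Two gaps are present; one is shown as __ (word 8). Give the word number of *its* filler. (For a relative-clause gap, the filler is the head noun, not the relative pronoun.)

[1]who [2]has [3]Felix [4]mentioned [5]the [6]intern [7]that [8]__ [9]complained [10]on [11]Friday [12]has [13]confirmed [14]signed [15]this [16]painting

6

The marked gap is inside the relative clause, the subject of "complained".
Its filler is the head noun "intern" (via "that"), at word 6.
(The other dependency links word 1 to a gap after word 13.)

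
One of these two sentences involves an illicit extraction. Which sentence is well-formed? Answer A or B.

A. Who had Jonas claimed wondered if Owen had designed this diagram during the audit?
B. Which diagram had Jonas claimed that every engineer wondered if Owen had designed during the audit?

A

In B, the wh-phrase is extracted from inside a wh-island (introduced by "if"), which blocks movement.
In A, the extraction path crosses only that-complement boundaries, which are transparent.
So A is grammatical.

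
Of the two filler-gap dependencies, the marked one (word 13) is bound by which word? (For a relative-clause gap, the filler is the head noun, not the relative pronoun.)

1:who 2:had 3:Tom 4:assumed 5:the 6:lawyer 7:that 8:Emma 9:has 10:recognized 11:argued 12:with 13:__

The marked gap is the object of the preposition "with" of "argued".
Its filler is the fronted wh-phrase "who", at word 1.
(The other dependency links word 6 to a gap after word 10.)

1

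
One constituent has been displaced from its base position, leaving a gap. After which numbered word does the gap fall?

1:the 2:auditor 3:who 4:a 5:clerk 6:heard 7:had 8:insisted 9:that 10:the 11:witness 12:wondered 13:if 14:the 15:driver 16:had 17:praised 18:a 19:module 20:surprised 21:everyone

6

The displaced element is "the auditor" (word 2).
It is linked across 1 clause boundary (Ø).
It functions as the subject of "insisted", so the gap sits immediately after word 6 ("heard").
Base order: A clerk heard that the auditor had insisted that the witness wondered if the driver had praised a module.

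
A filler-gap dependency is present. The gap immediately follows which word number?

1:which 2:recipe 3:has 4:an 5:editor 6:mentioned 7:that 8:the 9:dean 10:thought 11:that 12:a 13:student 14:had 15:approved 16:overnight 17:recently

15

The displaced element is "which recipe" (word 2).
It is linked across 2 clause boundaries (that → that).
It functions as the direct object of "approved", so the gap sits immediately after word 15 ("approved").
Base order: An editor has mentioned that the dean thought that a student had approved which recipe overnight recently.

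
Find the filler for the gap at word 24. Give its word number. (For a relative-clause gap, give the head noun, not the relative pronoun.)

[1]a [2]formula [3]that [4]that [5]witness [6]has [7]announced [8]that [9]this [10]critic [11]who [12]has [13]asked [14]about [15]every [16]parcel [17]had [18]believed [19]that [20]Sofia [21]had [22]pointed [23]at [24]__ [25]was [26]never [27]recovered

2

The gap at 24 is the prepositional object of "pointed", inside a relative clause.
The relative pronoun is "that" (word 3); it is bound by the head noun immediately before it.
Its filler is the head noun "formula", at word 2.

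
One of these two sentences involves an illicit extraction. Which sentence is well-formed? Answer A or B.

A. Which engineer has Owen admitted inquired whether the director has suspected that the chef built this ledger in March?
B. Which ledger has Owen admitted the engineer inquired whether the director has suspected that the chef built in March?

In B, the wh-phrase is extracted from inside a wh-island (introduced by "whether"), which blocks movement.
In A, the extraction path crosses only that-complement boundaries, which are transparent.
So A is grammatical.

A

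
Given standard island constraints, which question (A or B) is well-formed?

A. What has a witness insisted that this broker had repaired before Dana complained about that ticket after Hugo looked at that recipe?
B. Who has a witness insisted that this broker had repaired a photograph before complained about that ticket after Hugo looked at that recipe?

In B, the wh-phrase is extracted from inside an adjunct island (introduced by "before"), which blocks movement.
In A, the extraction path crosses only that-complement boundaries, which are transparent.
So A is grammatical.

A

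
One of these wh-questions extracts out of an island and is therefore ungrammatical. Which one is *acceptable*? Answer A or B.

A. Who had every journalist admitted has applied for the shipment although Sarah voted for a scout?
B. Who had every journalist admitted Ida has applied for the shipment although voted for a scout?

In B, the wh-phrase is extracted from inside an adjunct island (introduced by "although"), which blocks movement.
In A, the extraction path crosses only that-complement boundaries, which are transparent.
So A is grammatical.

A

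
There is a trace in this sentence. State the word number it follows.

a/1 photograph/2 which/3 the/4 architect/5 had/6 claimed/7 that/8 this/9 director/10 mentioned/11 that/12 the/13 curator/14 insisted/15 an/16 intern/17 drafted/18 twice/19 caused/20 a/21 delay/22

18

The displaced element is "a photograph" (word 2).
It is linked across 3 clause boundaries (that → that → Ø).
It functions as the direct object of "drafted", so the gap sits immediately after word 18 ("drafted").
Base order: The architect had claimed that this director mentioned that the curator insisted an intern drafted a photograph twice.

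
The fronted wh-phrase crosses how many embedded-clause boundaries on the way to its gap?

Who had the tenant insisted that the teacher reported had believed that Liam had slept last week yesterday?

2

"who" is extracted from the subject of "believed".
Boundaries crossed, outermost first: [that], [Ø] — 2 in total.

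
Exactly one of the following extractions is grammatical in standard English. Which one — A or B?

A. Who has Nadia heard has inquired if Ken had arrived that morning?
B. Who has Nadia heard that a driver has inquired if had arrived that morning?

A

In B, the wh-phrase is extracted from inside a wh-island (introduced by "if"), which blocks movement.
In A, the extraction path crosses only that-complement boundaries, which are transparent.
So A is grammatical.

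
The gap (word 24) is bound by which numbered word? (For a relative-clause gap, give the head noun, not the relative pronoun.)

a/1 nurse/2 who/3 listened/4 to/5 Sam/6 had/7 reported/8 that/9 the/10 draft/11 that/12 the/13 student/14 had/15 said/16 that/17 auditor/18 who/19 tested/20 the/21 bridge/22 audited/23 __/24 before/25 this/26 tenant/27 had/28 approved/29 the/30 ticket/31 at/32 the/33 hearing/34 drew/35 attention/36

11

The gap at 24 is the object of "audited", inside a relative clause.
The relative pronoun is "that" (word 12); it is bound by the head noun immediately before it.
Its filler is the head noun "draft", at word 11.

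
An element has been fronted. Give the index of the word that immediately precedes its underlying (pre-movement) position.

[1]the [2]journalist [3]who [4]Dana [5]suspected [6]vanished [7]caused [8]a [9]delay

The displaced element is "the journalist" (word 2).
It is linked across 1 clause boundary (Ø).
It functions as the subject of "vanished", so the gap sits immediately after word 5 ("suspected").
Base order: Dana suspected that the journalist vanished.

5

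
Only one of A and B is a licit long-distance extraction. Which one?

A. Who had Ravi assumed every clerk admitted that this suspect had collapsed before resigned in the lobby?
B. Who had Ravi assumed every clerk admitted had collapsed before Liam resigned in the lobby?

B

In A, the wh-phrase is extracted from inside an adjunct island (introduced by "before"), which blocks movement.
In B, the extraction path crosses only that-complement boundaries, which are transparent.
So B is grammatical.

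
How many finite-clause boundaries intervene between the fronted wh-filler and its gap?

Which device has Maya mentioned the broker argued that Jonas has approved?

2

"which device" is extracted from the object of "approved".
Boundaries crossed, outermost first: [Ø], [that] — 2 in total.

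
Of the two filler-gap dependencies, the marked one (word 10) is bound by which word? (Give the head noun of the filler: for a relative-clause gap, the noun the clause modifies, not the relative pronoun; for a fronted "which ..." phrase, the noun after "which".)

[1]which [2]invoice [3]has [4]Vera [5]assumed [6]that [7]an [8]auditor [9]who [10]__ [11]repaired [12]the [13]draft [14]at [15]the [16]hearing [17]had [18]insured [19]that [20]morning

The marked gap is inside the relative clause, the subject of "repaired".
Its filler is the head noun "auditor" (via "who"), at word 8.
(The other dependency links word 2 to a gap after word 18.)

8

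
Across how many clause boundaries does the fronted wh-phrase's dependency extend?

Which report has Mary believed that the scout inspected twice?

1

"which report" is extracted from the object of "inspected".
Boundaries crossed, outermost first: [that] — 1 in total.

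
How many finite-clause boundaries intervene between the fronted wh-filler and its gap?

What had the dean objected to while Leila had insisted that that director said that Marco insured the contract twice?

"what" originates inside the matrix clause — no clause boundary is crossed.

0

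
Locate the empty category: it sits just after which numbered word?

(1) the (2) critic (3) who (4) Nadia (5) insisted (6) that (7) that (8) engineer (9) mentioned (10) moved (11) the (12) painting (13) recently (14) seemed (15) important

9

The displaced element is "the critic" (word 2).
It is linked across 2 clause boundaries (that → Ø).
It functions as the subject of "moved", so the gap sits immediately after word 9 ("mentioned").
Base order: Nadia insisted that that engineer mentioned that the critic moved the painting recently.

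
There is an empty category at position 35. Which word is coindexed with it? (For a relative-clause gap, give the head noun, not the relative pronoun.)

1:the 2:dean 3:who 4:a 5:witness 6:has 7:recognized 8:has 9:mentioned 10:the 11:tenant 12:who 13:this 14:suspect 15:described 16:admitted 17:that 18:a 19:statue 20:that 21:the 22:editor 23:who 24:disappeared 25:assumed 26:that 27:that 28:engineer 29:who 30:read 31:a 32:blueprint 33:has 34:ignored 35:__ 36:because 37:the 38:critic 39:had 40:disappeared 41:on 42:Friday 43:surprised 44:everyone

19

The gap at 35 is the object of "ignored", inside a relative clause.
The relative pronoun is "that" (word 20); it is bound by the head noun immediately before it.
Its filler is the head noun "statue", at word 19.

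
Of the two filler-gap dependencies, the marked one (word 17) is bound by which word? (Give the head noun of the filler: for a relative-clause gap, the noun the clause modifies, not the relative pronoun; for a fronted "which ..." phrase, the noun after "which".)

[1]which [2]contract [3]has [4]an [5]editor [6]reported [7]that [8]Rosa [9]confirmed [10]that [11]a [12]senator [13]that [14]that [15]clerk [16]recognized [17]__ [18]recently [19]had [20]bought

12

The marked gap is inside the relative clause, the direct object of "recognized".
Its filler is the head noun "senator" (via "that"), at word 12.
(The other dependency links word 2 to a gap after word 20.)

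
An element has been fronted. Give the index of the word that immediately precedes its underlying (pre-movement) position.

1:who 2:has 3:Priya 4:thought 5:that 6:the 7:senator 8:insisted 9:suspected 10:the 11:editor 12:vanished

The displaced element is "who" (word 1).
It is linked across 2 clause boundaries (that → Ø).
It functions as the subject of "suspected", so the gap sits immediately after word 8 ("insisted").
Base order: Priya has thought that the senator insisted that who suspected the editor vanished.

8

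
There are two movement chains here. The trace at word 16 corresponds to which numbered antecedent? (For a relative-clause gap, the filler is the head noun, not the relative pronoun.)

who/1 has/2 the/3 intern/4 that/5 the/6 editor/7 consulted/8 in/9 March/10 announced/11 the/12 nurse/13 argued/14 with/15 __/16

1

The marked gap is the object of the preposition "with" of "argued".
Its filler is the fronted wh-phrase "who", at word 1.
(The other dependency links word 4 to a gap after word 8.)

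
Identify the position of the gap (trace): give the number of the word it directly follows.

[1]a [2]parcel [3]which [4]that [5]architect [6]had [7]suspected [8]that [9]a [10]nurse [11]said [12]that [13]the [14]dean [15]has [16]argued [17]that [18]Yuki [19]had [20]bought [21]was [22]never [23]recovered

20

The displaced element is "a parcel" (word 2).
It is linked across 3 clause boundaries (that → that → that).
It functions as the direct object of "bought", so the gap sits immediately after word 20 ("bought").
Base order: That architect had suspected that a nurse said that the dean has argued that Yuki had bought a parcel.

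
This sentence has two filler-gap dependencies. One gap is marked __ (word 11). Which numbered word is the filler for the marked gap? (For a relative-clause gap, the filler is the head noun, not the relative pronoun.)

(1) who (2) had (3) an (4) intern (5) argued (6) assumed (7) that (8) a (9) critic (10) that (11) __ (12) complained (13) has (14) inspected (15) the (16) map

9

The marked gap is inside the relative clause, the subject of "complained".
Its filler is the head noun "critic" (via "that"), at word 9.
(The other dependency links word 1 to a gap after word 5.)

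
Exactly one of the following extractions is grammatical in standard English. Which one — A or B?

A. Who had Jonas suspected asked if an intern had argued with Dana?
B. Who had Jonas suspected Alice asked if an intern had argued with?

In B, the wh-phrase is extracted from inside a wh-island (introduced by "if"), which blocks movement.
In A, the extraction path crosses only that-complement boundaries, which are transparent.
So A is grammatical.

A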